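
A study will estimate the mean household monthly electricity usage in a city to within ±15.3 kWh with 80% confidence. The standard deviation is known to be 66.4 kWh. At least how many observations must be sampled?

For a mean, the margin of error is E = z·σ/√n, so n = (zσ/E)².
At 80% confidence, z = 1.282.
n = (1.282 × 66.4 / 15.3)² = 30.95
Round up: n = 31.

n = 31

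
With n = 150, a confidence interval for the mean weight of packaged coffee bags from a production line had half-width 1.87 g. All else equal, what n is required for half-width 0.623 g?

Margin of error scales as 1/√n, so n₂ = n₁·(E₁/E₂)².
n₂ = 150 × (1.87/0.623)² = 150 × 9.01 = 1351.50
Round up: n₂ = 1352.

n = 1352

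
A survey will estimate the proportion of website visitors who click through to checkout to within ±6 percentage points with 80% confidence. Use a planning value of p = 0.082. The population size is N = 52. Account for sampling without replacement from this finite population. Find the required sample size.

21

For a proportion with margin E = 0.06 at 80% confidence, z = 1.282.
n = p̂(1−p̂)(z/E)² = 0.082 × 0.918 × (1.282/0.06)² = 34.37 — call this n₀.
Finite-population correction with N = 52: n = n₀ / (1 + (n₀−1)/N) = 34.37 / 1.642 = 20.93
Round up: n = 21.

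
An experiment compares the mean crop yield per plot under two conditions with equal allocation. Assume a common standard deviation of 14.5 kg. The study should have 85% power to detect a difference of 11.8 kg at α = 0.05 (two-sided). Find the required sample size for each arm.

28 per group

For two equal groups, n per group = 2·((z_{α/2} + z_β)·σ/δ)².
z_{α/2} = 1.960; z_β = 1.036 (power 85%).
n = 2 × (2.996 × 14.5 / 11.8)² = 2 × 13.55 = 27.10
Round up: n = 28 per group.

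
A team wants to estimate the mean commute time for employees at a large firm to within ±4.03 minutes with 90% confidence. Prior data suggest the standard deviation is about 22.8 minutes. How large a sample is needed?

87

For a mean, the margin of error is E = z·σ/√n, so n = (zσ/E)².
At 90% confidence, z = 1.645.
n = (1.645 × 22.8 / 4.03)² = 86.61
Round up: n = 87.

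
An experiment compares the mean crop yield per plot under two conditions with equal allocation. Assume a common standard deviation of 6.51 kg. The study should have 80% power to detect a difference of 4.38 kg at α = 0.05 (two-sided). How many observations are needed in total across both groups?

70 total

For two equal groups, n per group = 2·((z_{α/2} + z_β)·σ/δ)².
z_{α/2} = 1.960; z_β = 0.842 (power 80%).
n = 2 × (2.802 × 6.51 / 4.38)² = 2 × 17.34 = 34.68
Round up: n = 35 per group.
Total across both groups: 2 × 35 = 70.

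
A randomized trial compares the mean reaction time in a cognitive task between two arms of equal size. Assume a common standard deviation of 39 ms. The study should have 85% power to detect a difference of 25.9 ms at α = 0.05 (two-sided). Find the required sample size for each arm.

For two equal groups, n per group = 2·((z_{α/2} + z_β)·σ/δ)².
z_{α/2} = 1.960; z_β = 1.036 (power 85%).
n = 2 × (2.996 × 39 / 25.9)² = 2 × 20.35 = 40.70
Round up: n = 41 per group.

41 per group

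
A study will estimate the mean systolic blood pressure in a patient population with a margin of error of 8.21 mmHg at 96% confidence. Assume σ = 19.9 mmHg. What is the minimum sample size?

25

For a mean, the margin of error is E = z·σ/√n, so n = (zσ/E)².
At 96% confidence, z = 2.054.
n = (2.054 × 19.9 / 8.21)² = 24.79
Round up: n = 25.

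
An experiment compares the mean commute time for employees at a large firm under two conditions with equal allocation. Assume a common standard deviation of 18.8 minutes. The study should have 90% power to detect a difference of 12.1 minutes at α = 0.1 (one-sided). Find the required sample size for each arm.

For two equal groups, n per group = 2·((z_α + z_β)·σ/δ)².
z_α = 1.282; z_β = 1.282 (power 90%).
n = 2 × (2.564 × 18.8 / 12.1)² = 2 × 15.87 = 31.74
Round up: n = 32 per group.

32 per group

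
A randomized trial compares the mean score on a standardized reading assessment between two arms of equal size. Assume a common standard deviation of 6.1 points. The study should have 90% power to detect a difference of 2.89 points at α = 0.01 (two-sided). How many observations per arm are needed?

133 per group

For two equal groups, n per group = 2·((z_{α/2} + z_β)·σ/δ)².
z_{α/2} = 2.576; z_β = 1.282 (power 90%).
n = 2 × (3.858 × 6.1 / 2.89)² = 2 × 66.31 = 132.62
Round up: n = 133 per group.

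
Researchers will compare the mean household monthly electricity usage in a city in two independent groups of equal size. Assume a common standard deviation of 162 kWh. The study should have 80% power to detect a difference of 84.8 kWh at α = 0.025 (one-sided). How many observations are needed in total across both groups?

116 total

For two equal groups, n per group = 2·((z_α + z_β)·σ/δ)².
z_α = 1.960; z_β = 0.842 (power 80%).
n = 2 × (2.802 × 162 / 84.8)² = 2 × 28.65 = 57.30
Round up: n = 58 per group.
Total across both groups: 2 × 58 = 116.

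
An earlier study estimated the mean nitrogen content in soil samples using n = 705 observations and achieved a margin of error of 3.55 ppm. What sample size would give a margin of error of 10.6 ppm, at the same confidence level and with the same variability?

80

Margin of error scales as 1/√n, so n₂ = n₁·(E₁/E₂)².
n₂ = 705 × (3.55/10.6)² = 705 × 0.1122 = 79.10
Round up: n₂ = 80.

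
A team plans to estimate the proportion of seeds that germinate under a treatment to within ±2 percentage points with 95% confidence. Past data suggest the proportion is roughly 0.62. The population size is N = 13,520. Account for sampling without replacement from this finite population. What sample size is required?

For a proportion with margin E = 0.02 at 95% confidence, z = 1.960.
n = p̂(1−p̂)(z/E)² = 0.62 × 0.38 × (1.960/0.02)² = 2262.70 — call this n₀.
Finite-population correction with N = 13,520: n = n₀ / (1 + (n₀−1)/N) = 2262.70 / 1.167 = 1938.90
Round up: n = 1939.

1939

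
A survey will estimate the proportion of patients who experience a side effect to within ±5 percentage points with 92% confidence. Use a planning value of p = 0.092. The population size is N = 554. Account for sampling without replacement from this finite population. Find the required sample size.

For a proportion with margin E = 0.05 at 92% confidence, z = 1.751.
n = p̂(1−p̂)(z/E)² = 0.092 × 0.908 × (1.751/0.05)² = 102.45 — call this n₀.
Finite-population correction with N = 554: n = n₀ / (1 + (n₀−1)/N) = 102.45 / 1.183 = 86.60
Round up: n = 87.

n = 87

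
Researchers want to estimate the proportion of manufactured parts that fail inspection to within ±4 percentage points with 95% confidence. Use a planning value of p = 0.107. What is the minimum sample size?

n = 230

For a proportion with margin E = 0.04 at 95% confidence, z = 1.960.
n = p̂(1−p̂)(z/E)² = 0.107 × 0.893 × (1.960/0.04)² = 229.42
Round up: n = 230.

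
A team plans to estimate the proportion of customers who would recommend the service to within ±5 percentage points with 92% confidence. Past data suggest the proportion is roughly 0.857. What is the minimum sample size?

For a proportion with margin E = 0.05 at 92% confidence, z = 1.751.
n = p̂(1−p̂)(z/E)² = 0.857 × 0.143 × (1.751/0.05)² = 150.30
Round up: n = 151.

n = 151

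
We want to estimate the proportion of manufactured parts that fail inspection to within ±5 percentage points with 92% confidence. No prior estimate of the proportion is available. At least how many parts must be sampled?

For a proportion with margin E = 0.05 at 92% confidence, z = 1.751.
With no prior estimate, use p = 0.5, which maximizes p(1−p) at 0.25.
n = 0.25 × (z/E)² = 0.25 × (1.751/0.05)² = 306.60
Round up: n = 307.

307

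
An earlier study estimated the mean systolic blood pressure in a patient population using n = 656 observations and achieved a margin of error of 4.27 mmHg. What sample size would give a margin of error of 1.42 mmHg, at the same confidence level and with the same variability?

Margin of error scales as 1/√n, so n₂ = n₁·(E₁/E₂)².
n₂ = 656 × (4.27/1.42)² = 656 × 9.042 = 5931.55
Round up: n₂ = 5932.

5932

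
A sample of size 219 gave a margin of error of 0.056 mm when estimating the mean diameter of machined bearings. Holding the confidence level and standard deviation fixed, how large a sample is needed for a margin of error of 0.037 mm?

502

Margin of error scales as 1/√n, so n₂ = n₁·(E₁/E₂)².
n₂ = 219 × (0.056/0.037)² = 219 × 2.291 = 501.73
Round up: n₂ = 502.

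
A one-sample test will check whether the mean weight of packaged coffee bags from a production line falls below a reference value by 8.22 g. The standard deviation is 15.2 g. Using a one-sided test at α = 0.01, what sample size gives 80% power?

For a one-sample z-test, n = ((z_α + z_β)·σ/δ)².
z_α = 2.326 (one-sided α = 0.01); z_β = 0.842 (power 80% → β = 0.2).
n = (3.168 × 15.2 / 8.22)² = 34.32
Round up: n = 35.

35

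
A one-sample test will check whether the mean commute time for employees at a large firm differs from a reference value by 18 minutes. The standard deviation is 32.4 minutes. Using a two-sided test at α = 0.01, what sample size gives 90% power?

For a one-sample z-test, n = ((z_{α/2} + z_β)·σ/δ)².
z_{α/2} = 2.576 (two-sided α = 0.01); z_β = 1.282 (power 90% → β = 0.1).
n = (3.858 × 32.4 / 18)² = 48.22
Round up: n = 49.

49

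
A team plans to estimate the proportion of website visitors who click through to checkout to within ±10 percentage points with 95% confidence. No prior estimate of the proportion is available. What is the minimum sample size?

For a proportion with margin E = 0.1 at 95% confidence, z = 1.960.
With no prior estimate, use p = 0.5, which maximizes p(1−p) at 0.25.
n = 0.25 × (z/E)² = 0.25 × (1.960/0.1)² = 96.04
Round up: n = 97.

n = 97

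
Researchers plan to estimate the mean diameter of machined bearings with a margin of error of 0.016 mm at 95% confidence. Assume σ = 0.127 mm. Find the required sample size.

For a mean, the margin of error is E = z·σ/√n, so n = (zσ/E)².
At 95% confidence, z = 1.960.
n = (1.960 × 0.127 / 0.016)² = 242.04
Round up: n = 243.

243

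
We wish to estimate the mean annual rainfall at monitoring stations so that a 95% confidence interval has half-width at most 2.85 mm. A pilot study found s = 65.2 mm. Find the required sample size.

n = 2011

For a mean, the margin of error is E = z·σ/√n, so n = (zσ/E)².
At 95% confidence, z = 1.960.
n = (1.960 × 65.2 / 2.85)² = 2010.56
Round up: n = 2011.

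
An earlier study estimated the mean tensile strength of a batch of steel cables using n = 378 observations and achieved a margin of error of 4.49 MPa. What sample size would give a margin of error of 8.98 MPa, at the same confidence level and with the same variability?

Margin of error scales as 1/√n, so n₂ = n₁·(E₁/E₂)².
n₂ = 378 × (4.49/8.98)² = 378 × 0.25 = 94.50
Round up: n₂ = 95.

95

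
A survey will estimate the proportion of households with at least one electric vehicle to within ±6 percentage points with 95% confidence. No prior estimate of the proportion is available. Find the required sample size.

267

For a proportion with margin E = 0.06 at 95% confidence, z = 1.960.
With no prior estimate, use p = 0.5, which maximizes p(1−p) at 0.25.
n = 0.25 × (z/E)² = 0.25 × (1.960/0.06)² = 266.78
Round up: n = 267.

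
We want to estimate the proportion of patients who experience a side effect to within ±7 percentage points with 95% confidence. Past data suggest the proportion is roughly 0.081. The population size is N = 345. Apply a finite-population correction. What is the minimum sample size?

For a proportion with margin E = 0.07 at 95% confidence, z = 1.960.
n = p̂(1−p̂)(z/E)² = 0.081 × 0.919 × (1.960/0.07)² = 58.36 — call this n₀.
Finite-population correction with N = 345: n = n₀ / (1 + (n₀−1)/N) = 58.36 / 1.166 = 50.05
Round up: n = 51.

n = 51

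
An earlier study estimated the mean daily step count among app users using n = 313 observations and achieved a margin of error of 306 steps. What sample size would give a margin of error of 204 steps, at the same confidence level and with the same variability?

Margin of error scales as 1/√n, so n₂ = n₁·(E₁/E₂)².
n₂ = 313 × (306/204)² = 313 × 2.25 = 704.25
Round up: n₂ = 705.

705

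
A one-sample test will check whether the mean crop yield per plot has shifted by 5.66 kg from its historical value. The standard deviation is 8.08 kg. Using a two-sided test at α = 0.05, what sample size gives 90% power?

22

For a one-sample z-test, n = ((z_{α/2} + z_β)·σ/δ)².
z_{α/2} = 1.960 (two-sided α = 0.05); z_β = 1.282 (power 90% → β = 0.1).
n = (3.242 × 8.08 / 5.66)² = 21.42
Round up: n = 22.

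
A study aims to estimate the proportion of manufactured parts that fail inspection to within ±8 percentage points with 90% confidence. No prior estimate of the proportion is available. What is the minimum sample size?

For a proportion with margin E = 0.08 at 90% confidence, z = 1.645.
With no prior estimate, use p = 0.5, which maximizes p(1−p) at 0.25.
n = 0.25 × (z/E)² = 0.25 × (1.645/0.08)² = 105.70
Round up: n = 106.

106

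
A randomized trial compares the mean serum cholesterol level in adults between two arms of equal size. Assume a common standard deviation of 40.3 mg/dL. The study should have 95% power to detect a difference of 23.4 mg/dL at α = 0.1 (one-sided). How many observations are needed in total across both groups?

102 total

For two equal groups, n per group = 2·((z_α + z_β)·σ/δ)².
z_α = 1.282; z_β = 1.645 (power 95%).
n = 2 × (2.927 × 40.3 / 23.4)² = 2 × 25.41 = 50.82
Round up: n = 51 per group.
Total across both groups: 2 × 51 = 102.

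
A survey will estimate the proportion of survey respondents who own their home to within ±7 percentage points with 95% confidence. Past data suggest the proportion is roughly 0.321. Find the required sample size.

171

For a proportion with margin E = 0.07 at 95% confidence, z = 1.960.
n = p̂(1−p̂)(z/E)² = 0.321 × 0.679 × (1.960/0.07)² = 170.88
Round up: n = 171.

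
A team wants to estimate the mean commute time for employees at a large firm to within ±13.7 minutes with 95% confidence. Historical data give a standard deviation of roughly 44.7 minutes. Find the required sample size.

For a mean, the margin of error is E = z·σ/√n, so n = (zσ/E)².
At 95% confidence, z = 1.960.
n = (1.960 × 44.7 / 13.7)² = 40.90
Round up: n = 41.

n = 41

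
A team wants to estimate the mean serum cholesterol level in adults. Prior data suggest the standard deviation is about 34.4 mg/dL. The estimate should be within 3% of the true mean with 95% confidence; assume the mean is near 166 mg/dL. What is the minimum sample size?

184

For a mean, the margin of error is E = z·σ/√n, so n = (zσ/E)².
At 95% confidence, z = 1.960.
E = 3% of 166 = 4.98 mg/dL.
n = (1.960 × 34.4 / 4.98)² = 183.30
Round up: n = 184.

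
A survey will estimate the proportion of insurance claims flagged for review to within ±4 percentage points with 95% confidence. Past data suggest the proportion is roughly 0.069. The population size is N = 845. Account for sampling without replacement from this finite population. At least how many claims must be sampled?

131

For a proportion with margin E = 0.04 at 95% confidence, z = 1.960.
n = p̂(1−p̂)(z/E)² = 0.069 × 0.931 × (1.960/0.04)² = 154.24 — call this n₀.
Finite-population correction with N = 845: n = n₀ / (1 + (n₀−1)/N) = 154.24 / 1.181 = 130.60
Round up: n = 131.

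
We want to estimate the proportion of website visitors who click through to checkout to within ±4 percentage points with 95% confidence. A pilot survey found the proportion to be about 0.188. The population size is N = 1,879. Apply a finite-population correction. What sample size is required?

307

For a proportion with margin E = 0.04 at 95% confidence, z = 1.960.
n = p̂(1−p̂)(z/E)² = 0.188 × 0.812 × (1.960/0.04)² = 366.53 — call this n₀.
Finite-population correction with N = 1,879: n = n₀ / (1 + (n₀−1)/N) = 366.53 / 1.195 = 306.72
Round up: n = 307.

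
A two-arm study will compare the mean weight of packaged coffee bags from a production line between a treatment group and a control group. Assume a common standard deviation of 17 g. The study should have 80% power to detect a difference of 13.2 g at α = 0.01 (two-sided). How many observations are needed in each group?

For two equal groups, n per group = 2·((z_{α/2} + z_β)·σ/δ)².
z_{α/2} = 2.576; z_β = 0.842 (power 80%).
n = 2 × (3.418 × 17 / 13.2)² = 2 × 19.38 = 38.76
Round up: n = 39 per group.

39 per group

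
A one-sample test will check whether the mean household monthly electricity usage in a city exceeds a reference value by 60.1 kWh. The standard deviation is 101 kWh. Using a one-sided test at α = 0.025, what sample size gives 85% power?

n = 26

For a one-sample z-test, n = ((z_α + z_β)·σ/δ)².
z_α = 1.960 (one-sided α = 0.025); z_β = 1.036 (power 85% → β = 0.15).
n = (2.996 × 101 / 60.1)² = 25.35
Round up: n = 26.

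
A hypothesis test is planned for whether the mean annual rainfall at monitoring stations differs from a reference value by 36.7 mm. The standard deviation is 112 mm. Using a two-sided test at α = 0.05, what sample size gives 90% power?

98

For a one-sample z-test, n = ((z_{α/2} + z_β)·σ/δ)².
z_{α/2} = 1.960 (two-sided α = 0.05); z_β = 1.282 (power 90% → β = 0.1).
n = (3.242 × 112 / 36.7)² = 97.89
Round up: n = 98.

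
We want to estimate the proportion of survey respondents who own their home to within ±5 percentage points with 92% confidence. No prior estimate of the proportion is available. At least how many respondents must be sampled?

For a proportion with margin E = 0.05 at 92% confidence, z = 1.751.
With no prior estimate, use p = 0.5, which maximizes p(1−p) at 0.25.
n = 0.25 × (z/E)² = 0.25 × (1.751/0.05)² = 306.60
Round up: n = 307.

307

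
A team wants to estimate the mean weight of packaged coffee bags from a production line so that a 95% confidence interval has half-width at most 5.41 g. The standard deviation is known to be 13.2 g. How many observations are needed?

For a mean, the margin of error is E = z·σ/√n, so n = (zσ/E)².
At 95% confidence, z = 1.960.
n = (1.960 × 13.2 / 5.41)² = 22.87
Round up: n = 23.

23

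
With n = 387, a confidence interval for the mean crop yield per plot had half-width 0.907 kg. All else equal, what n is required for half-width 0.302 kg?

Margin of error scales as 1/√n, so n₂ = n₁·(E₁/E₂)².
n₂ = 387 × (0.907/0.302)² = 387 × 9.02 = 3490.74
Round up: n₂ = 3491.

3491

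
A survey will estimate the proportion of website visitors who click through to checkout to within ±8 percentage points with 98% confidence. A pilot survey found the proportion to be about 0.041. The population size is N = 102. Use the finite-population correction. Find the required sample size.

26

For a proportion with margin E = 0.08 at 98% confidence, z = 2.326.
n = p̂(1−p̂)(z/E)² = 0.041 × 0.959 × (2.326/0.08)² = 33.24 — call this n₀.
Finite-population correction with N = 102: n = n₀ / (1 + (n₀−1)/N) = 33.24 / 1.316 = 25.26
Round up: n = 26.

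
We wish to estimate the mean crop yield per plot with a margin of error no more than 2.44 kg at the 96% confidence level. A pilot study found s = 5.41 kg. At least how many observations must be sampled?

For a mean, the margin of error is E = z·σ/√n, so n = (zσ/E)².
At 96% confidence, z = 2.054.
n = (2.054 × 5.41 / 2.44)² = 20.74
Round up: n = 21.

21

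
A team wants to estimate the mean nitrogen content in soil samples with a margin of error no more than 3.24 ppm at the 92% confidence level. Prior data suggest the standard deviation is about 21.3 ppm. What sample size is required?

133

For a mean, the margin of error is E = z·σ/√n, so n = (zσ/E)².
At 92% confidence, z = 1.751.
n = (1.751 × 21.3 / 3.24)² = 132.51
Round up: n = 133.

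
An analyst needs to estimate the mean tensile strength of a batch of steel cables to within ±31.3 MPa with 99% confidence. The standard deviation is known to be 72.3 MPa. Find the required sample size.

For a mean, the margin of error is E = z·σ/√n, so n = (zσ/E)².
At 99% confidence, z = 2.576.
n = (2.576 × 72.3 / 31.3)² = 35.41
Round up: n = 36.

n = 36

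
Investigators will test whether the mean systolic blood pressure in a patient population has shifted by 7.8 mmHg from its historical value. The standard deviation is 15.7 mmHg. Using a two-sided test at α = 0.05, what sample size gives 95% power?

53

For a one-sample z-test, n = ((z_{α/2} + z_β)·σ/δ)².
z_{α/2} = 1.960 (two-sided α = 0.05); z_β = 1.645 (power 95% → β = 0.05).
n = (3.605 × 15.7 / 7.8)² = 52.65
Round up: n = 53.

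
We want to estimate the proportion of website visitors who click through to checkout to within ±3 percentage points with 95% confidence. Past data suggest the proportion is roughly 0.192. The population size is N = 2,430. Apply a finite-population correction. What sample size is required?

For a proportion with margin E = 0.03 at 95% confidence, z = 1.960.
n = p̂(1−p̂)(z/E)² = 0.192 × 0.808 × (1.960/0.03)² = 662.19 — call this n₀.
Finite-population correction with N = 2,430: n = n₀ / (1 + (n₀−1)/N) = 662.19 / 1.272 = 520.59
Round up: n = 521.

521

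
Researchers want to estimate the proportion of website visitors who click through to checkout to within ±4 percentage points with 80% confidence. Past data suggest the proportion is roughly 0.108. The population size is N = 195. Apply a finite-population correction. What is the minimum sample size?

n = 66

For a proportion with margin E = 0.04 at 80% confidence, z = 1.282.
n = p̂(1−p̂)(z/E)² = 0.108 × 0.892 × (1.282/0.04)² = 98.96 — call this n₀.
Finite-population correction with N = 195: n = n₀ / (1 + (n₀−1)/N) = 98.96 / 1.502 = 65.89
Round up: n = 66.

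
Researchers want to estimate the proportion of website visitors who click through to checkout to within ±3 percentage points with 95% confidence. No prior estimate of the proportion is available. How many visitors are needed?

For a proportion with margin E = 0.03 at 95% confidence, z = 1.960.
With no prior estimate, use p = 0.5, which maximizes p(1−p) at 0.25.
n = 0.25 × (z/E)² = 0.25 × (1.960/0.03)² = 1067.11
Round up: n = 1068.

1068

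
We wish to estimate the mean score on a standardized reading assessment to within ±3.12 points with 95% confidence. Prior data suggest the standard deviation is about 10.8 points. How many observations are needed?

For a mean, the margin of error is E = z·σ/√n, so n = (zσ/E)².
At 95% confidence, z = 1.960.
n = (1.960 × 10.8 / 3.12)² = 46.03
Round up: n = 47.

47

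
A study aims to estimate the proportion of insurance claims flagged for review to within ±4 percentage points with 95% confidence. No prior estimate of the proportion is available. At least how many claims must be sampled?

601

For a proportion with margin E = 0.04 at 95% confidence, z = 1.960.
With no prior estimate, use p = 0.5, which maximizes p(1−p) at 0.25.
n = 0.25 × (z/E)² = 0.25 × (1.960/0.04)² = 600.25
Round up: n = 601.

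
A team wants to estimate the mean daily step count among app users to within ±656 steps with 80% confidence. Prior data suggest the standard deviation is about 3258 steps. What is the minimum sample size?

41

For a mean, the margin of error is E = z·σ/√n, so n = (zσ/E)².
At 80% confidence, z = 1.282.
n = (1.282 × 3258 / 656)² = 40.54
Round up: n = 41.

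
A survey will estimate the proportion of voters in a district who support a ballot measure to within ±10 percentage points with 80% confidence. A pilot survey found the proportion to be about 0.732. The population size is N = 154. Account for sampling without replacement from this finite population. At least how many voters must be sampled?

For a proportion with margin E = 0.1 at 80% confidence, z = 1.282.
n = p̂(1−p̂)(z/E)² = 0.732 × 0.268 × (1.282/0.1)² = 32.24 — call this n₀.
Finite-population correction with N = 154: n = n₀ / (1 + (n₀−1)/N) = 32.24 / 1.203 = 26.80
Round up: n = 27.

27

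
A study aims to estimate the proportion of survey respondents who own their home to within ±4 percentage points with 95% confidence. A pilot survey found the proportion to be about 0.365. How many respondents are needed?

For a proportion with margin E = 0.04 at 95% confidence, z = 1.960.
n = p̂(1−p̂)(z/E)² = 0.365 × 0.635 × (1.960/0.04)² = 556.49
Round up: n = 557.

n = 557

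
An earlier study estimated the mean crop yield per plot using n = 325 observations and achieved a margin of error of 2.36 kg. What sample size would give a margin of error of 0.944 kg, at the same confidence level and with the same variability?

2032

Margin of error scales as 1/√n, so n₂ = n₁·(E₁/E₂)².
n₂ = 325 × (2.36/0.944)² = 325 × 6.25 = 2031.25
Round up: n₂ = 2032.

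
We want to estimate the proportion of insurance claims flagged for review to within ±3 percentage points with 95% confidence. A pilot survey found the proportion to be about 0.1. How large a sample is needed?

n = 385

For a proportion with margin E = 0.03 at 95% confidence, z = 1.960.
n = p̂(1−p̂)(z/E)² = 0.1 × 0.9 × (1.960/0.03)² = 384.16
Round up: n = 385.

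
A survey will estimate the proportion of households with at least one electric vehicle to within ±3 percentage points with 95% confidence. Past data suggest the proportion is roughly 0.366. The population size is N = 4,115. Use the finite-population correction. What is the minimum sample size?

For a proportion with margin E = 0.03 at 95% confidence, z = 1.960.
n = p̂(1−p̂)(z/E)² = 0.366 × 0.634 × (1.960/0.03)² = 990.47 — call this n₀.
Finite-population correction with N = 4,115: n = n₀ / (1 + (n₀−1)/N) = 990.47 / 1.24 = 798.77
Round up: n = 799.

n = 799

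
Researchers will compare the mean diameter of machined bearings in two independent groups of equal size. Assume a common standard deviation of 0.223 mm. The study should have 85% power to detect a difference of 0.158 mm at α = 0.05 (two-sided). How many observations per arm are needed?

36 per group

For two equal groups, n per group = 2·((z_{α/2} + z_β)·σ/δ)².
z_{α/2} = 1.960; z_β = 1.036 (power 85%).
n = 2 × (2.996 × 0.223 / 0.158)² = 2 × 17.88 = 35.76
Round up: n = 36 per group.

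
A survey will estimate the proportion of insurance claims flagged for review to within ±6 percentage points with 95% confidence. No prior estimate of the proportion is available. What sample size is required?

For a proportion with margin E = 0.06 at 95% confidence, z = 1.960.
With no prior estimate, use p = 0.5, which maximizes p(1−p) at 0.25.
n = 0.25 × (z/E)² = 0.25 × (1.960/0.06)² = 266.78
Round up: n = 267.

n = 267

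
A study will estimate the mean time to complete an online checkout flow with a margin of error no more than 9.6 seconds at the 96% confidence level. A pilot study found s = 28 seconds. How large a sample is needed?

For a mean, the margin of error is E = z·σ/√n, so n = (zσ/E)².
At 96% confidence, z = 2.054.
n = (2.054 × 28 / 9.6)² = 35.89
Round up: n = 36.

n = 36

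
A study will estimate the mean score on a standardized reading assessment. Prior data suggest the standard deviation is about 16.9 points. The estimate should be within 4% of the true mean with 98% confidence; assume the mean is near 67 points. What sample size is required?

For a mean, the margin of error is E = z·σ/√n, so n = (zσ/E)².
At 98% confidence, z = 2.326.
E = 4% of 67 = 2.68 points.
n = (2.326 × 16.9 / 2.68)² = 215.14
Round up: n = 216.

216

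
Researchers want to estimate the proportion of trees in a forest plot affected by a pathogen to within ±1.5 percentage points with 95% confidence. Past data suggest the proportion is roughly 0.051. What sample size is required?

For a proportion with margin E = 0.015 at 95% confidence, z = 1.960.
n = p̂(1−p̂)(z/E)² = 0.051 × 0.949 × (1.960/0.015)² = 826.35
Round up: n = 827.

n = 827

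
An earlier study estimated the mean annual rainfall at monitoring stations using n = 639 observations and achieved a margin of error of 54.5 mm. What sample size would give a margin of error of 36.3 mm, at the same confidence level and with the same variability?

Margin of error scales as 1/√n, so n₂ = n₁·(E₁/E₂)².
n₂ = 639 × (54.5/36.3)² = 639 × 2.254 = 1440.31
Round up: n₂ = 1441.

1441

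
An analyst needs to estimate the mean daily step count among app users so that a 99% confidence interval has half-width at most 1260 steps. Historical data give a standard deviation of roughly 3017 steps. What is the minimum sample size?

For a mean, the margin of error is E = z·σ/√n, so n = (zσ/E)².
At 99% confidence, z = 2.576.
n = (2.576 × 3017 / 1260)² = 38.05
Round up: n = 39.

n = 39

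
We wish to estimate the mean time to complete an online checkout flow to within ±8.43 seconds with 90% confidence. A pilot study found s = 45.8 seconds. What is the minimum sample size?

For a mean, the margin of error is E = z·σ/√n, so n = (zσ/E)².
At 90% confidence, z = 1.645.
n = (1.645 × 45.8 / 8.43)² = 79.87
Round up: n = 80.

80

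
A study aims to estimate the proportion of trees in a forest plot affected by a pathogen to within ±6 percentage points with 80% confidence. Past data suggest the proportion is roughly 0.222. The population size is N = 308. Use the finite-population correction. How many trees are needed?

63

For a proportion with margin E = 0.06 at 80% confidence, z = 1.282.
n = p̂(1−p̂)(z/E)² = 0.222 × 0.778 × (1.282/0.06)² = 78.85 — call this n₀.
Finite-population correction with N = 308: n = n₀ / (1 + (n₀−1)/N) = 78.85 / 1.253 = 62.93
Round up: n = 63.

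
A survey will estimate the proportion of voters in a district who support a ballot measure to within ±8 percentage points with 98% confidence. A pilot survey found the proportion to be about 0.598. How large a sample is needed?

204

For a proportion with margin E = 0.08 at 98% confidence, z = 2.326.
n = p̂(1−p̂)(z/E)² = 0.598 × 0.402 × (2.326/0.08)² = 203.22
Round up: n = 204.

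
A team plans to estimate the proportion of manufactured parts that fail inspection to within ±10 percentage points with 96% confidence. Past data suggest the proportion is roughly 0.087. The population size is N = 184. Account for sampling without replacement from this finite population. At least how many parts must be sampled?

For a proportion with margin E = 0.1 at 96% confidence, z = 2.054.
n = p̂(1−p̂)(z/E)² = 0.087 × 0.913 × (2.054/0.1)² = 33.51 — call this n₀.
Finite-population correction with N = 184: n = n₀ / (1 + (n₀−1)/N) = 33.51 / 1.177 = 28.47
Round up: n = 29.

29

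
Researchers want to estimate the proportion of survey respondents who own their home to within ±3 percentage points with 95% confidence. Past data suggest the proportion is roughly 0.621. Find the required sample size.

1005

For a proportion with margin E = 0.03 at 95% confidence, z = 1.960.
n = p̂(1−p̂)(z/E)² = 0.621 × 0.379 × (1.960/0.03)² = 1004.62
Round up: n = 1005.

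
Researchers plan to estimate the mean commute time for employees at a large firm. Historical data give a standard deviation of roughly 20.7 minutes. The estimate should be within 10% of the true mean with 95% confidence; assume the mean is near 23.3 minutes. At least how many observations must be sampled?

For a mean, the margin of error is E = z·σ/√n, so n = (zσ/E)².
At 95% confidence, z = 1.960.
E = 10% of 23.3 = 2.33 minutes.
n = (1.960 × 20.7 / 2.33)² = 303.21
Round up: n = 304.

304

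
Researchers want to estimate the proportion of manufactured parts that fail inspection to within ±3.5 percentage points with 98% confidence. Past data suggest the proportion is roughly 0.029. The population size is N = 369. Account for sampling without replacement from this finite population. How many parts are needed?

94

For a proportion with margin E = 0.035 at 98% confidence, z = 2.326.
n = p̂(1−p̂)(z/E)² = 0.029 × 0.971 × (2.326/0.035)² = 124.37 — call this n₀.
Finite-population correction with N = 369: n = n₀ / (1 + (n₀−1)/N) = 124.37 / 1.334 = 93.23
Round up: n = 94.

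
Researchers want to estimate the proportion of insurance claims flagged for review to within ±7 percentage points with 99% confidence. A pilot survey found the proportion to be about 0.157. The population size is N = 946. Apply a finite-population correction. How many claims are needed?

151

For a proportion with margin E = 0.07 at 99% confidence, z = 2.576.
n = p̂(1−p̂)(z/E)² = 0.157 × 0.843 × (2.576/0.07)² = 179.24 — call this n₀.
Finite-population correction with N = 946: n = n₀ / (1 + (n₀−1)/N) = 179.24 / 1.188 = 150.88
Round up: n = 151.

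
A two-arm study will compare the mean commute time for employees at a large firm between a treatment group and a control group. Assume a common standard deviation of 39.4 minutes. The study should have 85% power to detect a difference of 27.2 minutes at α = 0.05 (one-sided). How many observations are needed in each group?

For two equal groups, n per group = 2·((z_α + z_β)·σ/δ)².
z_α = 1.645; z_β = 1.036 (power 85%).
n = 2 × (2.681 × 39.4 / 27.2)² = 2 × 15.08 = 30.16
Round up: n = 31 per group.

31 per group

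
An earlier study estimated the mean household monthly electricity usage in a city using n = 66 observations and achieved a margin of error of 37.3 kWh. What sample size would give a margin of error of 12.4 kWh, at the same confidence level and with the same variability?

Margin of error scales as 1/√n, so n₂ = n₁·(E₁/E₂)².
n₂ = 66 × (37.3/12.4)² = 66 × 9.048 = 597.17
Round up: n₂ = 598.

n = 598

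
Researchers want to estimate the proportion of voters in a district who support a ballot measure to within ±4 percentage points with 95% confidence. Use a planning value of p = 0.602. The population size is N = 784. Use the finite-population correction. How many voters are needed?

For a proportion with margin E = 0.04 at 95% confidence, z = 1.960.
n = p̂(1−p̂)(z/E)² = 0.602 × 0.398 × (1.960/0.04)² = 575.27 — call this n₀.
Finite-population correction with N = 784: n = n₀ / (1 + (n₀−1)/N) = 575.27 / 1.732 = 332.14
Round up: n = 333.

333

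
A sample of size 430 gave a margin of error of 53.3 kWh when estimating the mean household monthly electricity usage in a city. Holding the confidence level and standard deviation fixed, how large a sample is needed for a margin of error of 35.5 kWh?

Margin of error scales as 1/√n, so n₂ = n₁·(E₁/E₂)².
n₂ = 430 × (53.3/35.5)² = 430 × 2.254 = 969.22
Round up: n₂ = 970.

970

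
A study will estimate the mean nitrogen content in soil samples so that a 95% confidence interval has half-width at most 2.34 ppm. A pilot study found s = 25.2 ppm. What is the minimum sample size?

446

For a mean, the margin of error is E = z·σ/√n, so n = (zσ/E)².
At 95% confidence, z = 1.960.
n = (1.960 × 25.2 / 2.34)² = 445.53
Round up: n = 446.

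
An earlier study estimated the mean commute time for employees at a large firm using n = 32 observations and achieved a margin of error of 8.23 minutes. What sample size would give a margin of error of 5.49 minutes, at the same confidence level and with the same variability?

Margin of error scales as 1/√n, so n₂ = n₁·(E₁/E₂)².
n₂ = 32 × (8.23/5.49)² = 32 × 2.247 = 71.90
Round up: n₂ = 72.

72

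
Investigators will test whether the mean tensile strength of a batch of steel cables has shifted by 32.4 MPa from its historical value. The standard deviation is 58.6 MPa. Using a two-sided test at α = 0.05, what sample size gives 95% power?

For a one-sample z-test, n = ((z_{α/2} + z_β)·σ/δ)².
z_{α/2} = 1.960 (two-sided α = 0.05); z_β = 1.645 (power 95% → β = 0.05).
n = (3.605 × 58.6 / 32.4)² = 42.51
Round up: n = 43.

43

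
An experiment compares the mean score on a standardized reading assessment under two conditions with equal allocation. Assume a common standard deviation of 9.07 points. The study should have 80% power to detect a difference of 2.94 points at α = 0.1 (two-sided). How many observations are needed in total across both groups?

For two equal groups, n per group = 2·((z_{α/2} + z_β)·σ/δ)².
z_{α/2} = 1.645; z_β = 0.842 (power 80%).
n = 2 × (2.487 × 9.07 / 2.94)² = 2 × 58.87 = 117.74
Round up: n = 118 per group.
Total across both groups: 2 × 118 = 236.

236 total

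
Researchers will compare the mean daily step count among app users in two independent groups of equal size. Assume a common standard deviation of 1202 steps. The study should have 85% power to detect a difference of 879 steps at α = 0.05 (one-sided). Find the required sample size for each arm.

27 per group

For two equal groups, n per group = 2·((z_α + z_β)·σ/δ)².
z_α = 1.645; z_β = 1.036 (power 85%).
n = 2 × (2.681 × 1202 / 879)² = 2 × 13.44 = 26.88
Round up: n = 27 per group.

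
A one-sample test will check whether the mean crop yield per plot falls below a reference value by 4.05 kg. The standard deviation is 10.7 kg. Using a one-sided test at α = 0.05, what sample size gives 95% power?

For a one-sample z-test, n = ((z_α + z_β)·σ/δ)².
z_α = 1.645 (one-sided α = 0.05); z_β = 1.645 (power 95% → β = 0.05).
n = (3.290 × 10.7 / 4.05)² = 75.55
Round up: n = 76.

n = 76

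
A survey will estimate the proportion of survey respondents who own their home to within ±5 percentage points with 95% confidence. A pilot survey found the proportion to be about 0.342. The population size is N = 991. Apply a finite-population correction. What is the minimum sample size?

For a proportion with margin E = 0.05 at 95% confidence, z = 1.960.
n = p̂(1−p̂)(z/E)² = 0.342 × 0.658 × (1.960/0.05)² = 345.80 — call this n₀.
Finite-population correction with N = 991: n = n₀ / (1 + (n₀−1)/N) = 345.80 / 1.348 = 256.53
Round up: n = 257.

257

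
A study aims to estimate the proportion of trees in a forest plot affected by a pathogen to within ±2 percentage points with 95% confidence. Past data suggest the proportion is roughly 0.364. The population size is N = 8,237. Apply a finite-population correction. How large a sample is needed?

n = 1751

For a proportion with margin E = 0.02 at 95% confidence, z = 1.960.
n = p̂(1−p̂)(z/E)² = 0.364 × 0.636 × (1.960/0.02)² = 2223.36 — call this n₀.
Finite-population correction with N = 8,237: n = n₀ / (1 + (n₀−1)/N) = 2223.36 / 1.27 = 1750.68
Round up: n = 1751.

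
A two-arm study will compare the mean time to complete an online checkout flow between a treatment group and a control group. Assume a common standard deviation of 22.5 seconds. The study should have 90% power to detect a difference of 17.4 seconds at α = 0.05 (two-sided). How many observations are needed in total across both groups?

For two equal groups, n per group = 2·((z_{α/2} + z_β)·σ/δ)².
z_{α/2} = 1.960; z_β = 1.282 (power 90%).
n = 2 × (3.242 × 22.5 / 17.4)² = 2 × 17.57 = 35.14
Round up: n = 36 per group.
Total across both groups: 2 × 36 = 72.

72 total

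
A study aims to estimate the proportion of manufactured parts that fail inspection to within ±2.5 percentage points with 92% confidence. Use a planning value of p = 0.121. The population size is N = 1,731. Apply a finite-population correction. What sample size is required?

For a proportion with margin E = 0.025 at 92% confidence, z = 1.751.
n = p̂(1−p̂)(z/E)² = 0.121 × 0.879 × (1.751/0.025)² = 521.75 — call this n₀.
Finite-population correction with N = 1,731: n = n₀ / (1 + (n₀−1)/N) = 521.75 / 1.301 = 401.04
Round up: n = 402.

402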